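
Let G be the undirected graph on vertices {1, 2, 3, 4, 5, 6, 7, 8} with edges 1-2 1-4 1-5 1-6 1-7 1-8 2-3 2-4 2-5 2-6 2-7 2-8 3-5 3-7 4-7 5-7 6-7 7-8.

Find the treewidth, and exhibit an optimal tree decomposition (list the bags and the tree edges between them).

Treewidth 3.
One such decomposition:
Bags: B1 = {1, 2, 5, 7}  B2 = {1, 2, 4, 7}  B3 = {2, 3, 5, 7}  B4 = {1, 2, 7, 8}  B5 = {1, 2, 6, 7}
Tree: B1–B2, B1–B3, B1–B4, B2–B5

The largest bag has 4 vertices, giving width 3; this decomposition certifies tw(G) ≤ 3. On the other hand G contains the 4-clique {1, 2, 7, 8}. A clique must lie in a single bag of any decomposition, so no decomposition can have width below 3. The upper and lower bounds meet at 3, so that is the treewidth.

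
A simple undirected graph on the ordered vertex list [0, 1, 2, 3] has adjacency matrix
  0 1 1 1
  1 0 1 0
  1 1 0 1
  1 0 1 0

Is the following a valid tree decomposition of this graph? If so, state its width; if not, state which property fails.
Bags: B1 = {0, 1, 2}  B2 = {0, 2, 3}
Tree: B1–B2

Vertex coverage: the bags together contain {0, 1, 2, 3}, the full vertex set. Edge coverage: each edge of G has both endpoints in at least one bag. Running intersection: for every vertex, the bags containing it form a connected subtree. All three properties hold, so this is a valid tree decomposition of width max|bag| − 1 = 2, and hence tw(G) ≤ 2.

Yes; width 2.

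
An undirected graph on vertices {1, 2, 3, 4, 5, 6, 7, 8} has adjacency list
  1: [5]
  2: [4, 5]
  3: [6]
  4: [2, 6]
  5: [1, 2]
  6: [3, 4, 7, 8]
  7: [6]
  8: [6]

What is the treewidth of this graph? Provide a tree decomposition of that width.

Treewidth 1.
One such decomposition:
Bags: B1 = {4, 6}  B2 = {6, 7}  B3 = {2, 4}  B4 = {3, 6}  B5 = {2, 5}  B6 = {6, 8}  B7 = {1, 5}
Tree: B1–B2, B1–B3, B2–B4, B3–B5, B2–B6, B5–B7

Each bag holds 2 vertices, so the decomposition has width 1, which upper-bounds the treewidth. Since G has at least one edge (e.g. 6–4), it is not an edgeless graph, so tw(G) ≥ 1. Combining the bounds, tw(G) = 1.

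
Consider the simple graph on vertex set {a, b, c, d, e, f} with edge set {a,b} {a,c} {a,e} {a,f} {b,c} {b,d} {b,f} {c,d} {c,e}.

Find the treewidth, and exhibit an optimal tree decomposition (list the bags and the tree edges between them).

The largest bag has 3 vertices, giving width 2; this decomposition certifies tw(G) ≤ 2. Conversely, {b, c, d} is a clique of size 3, and the vertices of any clique must share a bag in every tree decomposition; so some bag has ≥ 3 vertices and tw(G) ≥ 2. The upper and lower bounds meet at 2, so that is the treewidth.

Treewidth 2.
Bags: B1 = {a, b, c}  B2 = {a, c, e}  B3 = {b, c, d}  B4 = {a, b, f}
Tree: B1–B2, B1–B3, B1–B4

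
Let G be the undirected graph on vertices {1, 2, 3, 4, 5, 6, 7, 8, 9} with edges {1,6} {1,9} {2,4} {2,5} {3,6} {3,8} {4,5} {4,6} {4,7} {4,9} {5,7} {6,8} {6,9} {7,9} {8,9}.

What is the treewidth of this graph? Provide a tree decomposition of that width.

Each bag holds 3 vertices, so the decomposition has width 2, which upper-bounds the treewidth. On the other hand G contains the 3-clique {6, 8, 9}. A clique must lie in a single bag of any decomposition, so no decomposition can have width below 2. Combining the bounds, tw(G) = 2.

Treewidth 2.
One optimal decomposition is:
Bags: B1 = {4, 7, 9}  B2 = {4, 5, 7}  B3 = {4, 6, 9}  B4 = {6, 8, 9}  B5 = {2, 4, 5}  B6 = {1, 6, 9}  B7 = {3, 6, 8}
Tree: B1–B2, B1–B3, B3–B4, B2–B5, B3–B6, B4–B7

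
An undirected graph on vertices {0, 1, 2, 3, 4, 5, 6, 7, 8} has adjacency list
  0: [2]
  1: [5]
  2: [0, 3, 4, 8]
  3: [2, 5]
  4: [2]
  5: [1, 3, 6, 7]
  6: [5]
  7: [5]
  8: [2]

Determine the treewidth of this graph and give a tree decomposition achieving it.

Each bag holds 2 vertices, so the decomposition has width 1, which upper-bounds the treewidth. Any graph with an edge has treewidth ≥ 1, and G has the edge 2–3. Therefore the treewidth is 1.

Treewidth 1.
One such decomposition:
Bags: B1 = {2, 3}  B2 = {3, 5}  B3 = {0, 2}  B4 = {2, 4}  B5 = {5, 7}  B6 = {1, 5}  B7 = {2, 8}  B8 = {5, 6}
Tree: B1–B2, B1–B3, B3–B4, B2–B5, B2–B6, B3–B7, B2–B8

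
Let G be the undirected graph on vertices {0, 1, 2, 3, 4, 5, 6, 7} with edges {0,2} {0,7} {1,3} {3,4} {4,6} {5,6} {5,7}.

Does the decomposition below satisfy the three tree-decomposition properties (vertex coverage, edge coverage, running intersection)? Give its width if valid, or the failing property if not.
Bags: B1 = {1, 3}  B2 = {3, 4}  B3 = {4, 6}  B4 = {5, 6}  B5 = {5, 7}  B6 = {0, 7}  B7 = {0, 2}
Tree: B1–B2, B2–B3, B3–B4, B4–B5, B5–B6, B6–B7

Yes; width 1.

Every vertex of G appears in some bag (union = {0, 1, 2, 3, 4, 5, 6, 7}); every edge is covered by a bag; and for each vertex v the set of bags containing v is connected in the bag tree. The decomposition is therefore valid. The largest bag has 2 vertices, so the width is 1.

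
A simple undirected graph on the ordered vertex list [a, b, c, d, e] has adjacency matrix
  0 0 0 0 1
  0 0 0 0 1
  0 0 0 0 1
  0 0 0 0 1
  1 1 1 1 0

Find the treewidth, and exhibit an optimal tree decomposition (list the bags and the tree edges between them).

The largest bag has 2 vertices, giving width 1; this decomposition certifies tw(G) ≤ 1. G has an edge, so its treewidth is at least 1. Combining the bounds, tw(G) = 1.

Treewidth 1.
One optimal decomposition is:
Bags: B1 = {c, e}  B2 = {a, e}  B3 = {b, e}  B4 = {d, e}
Tree: B1–B2, B1–B3, B2–B4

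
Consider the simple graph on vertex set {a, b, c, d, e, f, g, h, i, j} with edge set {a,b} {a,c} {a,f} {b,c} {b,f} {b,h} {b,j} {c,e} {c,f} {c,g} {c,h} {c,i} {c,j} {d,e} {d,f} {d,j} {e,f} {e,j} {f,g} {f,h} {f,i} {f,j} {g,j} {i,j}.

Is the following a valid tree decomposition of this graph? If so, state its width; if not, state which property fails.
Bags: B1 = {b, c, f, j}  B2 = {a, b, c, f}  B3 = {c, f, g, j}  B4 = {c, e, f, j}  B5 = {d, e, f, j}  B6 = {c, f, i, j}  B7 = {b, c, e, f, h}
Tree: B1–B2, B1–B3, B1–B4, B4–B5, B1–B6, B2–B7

No — bags containing vertex e are not connected in the tree.

A tree decomposition must satisfy three properties: every vertex lies in some bag; for every edge, both endpoints lie together in some bag; and for every vertex, the bags containing it form a connected subtree. Here bags containing vertex e are not connected in the tree, so the decomposition is invalid.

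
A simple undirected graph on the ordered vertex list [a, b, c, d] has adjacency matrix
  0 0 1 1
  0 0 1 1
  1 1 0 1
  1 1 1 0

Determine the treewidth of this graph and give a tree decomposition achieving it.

Each bag holds 3 vertices, so the decomposition has width 2, which upper-bounds the treewidth. For the lower bound, the 3 vertices {a, c, d} are pairwise adjacent, and any tree decomposition puts a clique entirely inside one bag — forcing width ≥ 2. Combining the bounds, tw(G) = 2.

Treewidth 2.
One such decomposition:
Bags: B1 = {a, c, d}  B2 = {b, c, d}
Tree: B1–B2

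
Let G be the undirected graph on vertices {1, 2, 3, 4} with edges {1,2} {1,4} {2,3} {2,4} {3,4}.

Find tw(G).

2

A width-2 tree decomposition is:
Bags: B1 = {1, 2, 4}  B2 = {2, 3, 4}
Tree: B1–B2
The largest bag has 3 vertices, giving width 2; this decomposition certifies tw(G) ≤ 2. On the other hand G contains the 3-clique {1, 2, 4}. A clique must lie in a single bag of any decomposition, so no decomposition can have width below 2. Hence tw(G) = 2 exactly.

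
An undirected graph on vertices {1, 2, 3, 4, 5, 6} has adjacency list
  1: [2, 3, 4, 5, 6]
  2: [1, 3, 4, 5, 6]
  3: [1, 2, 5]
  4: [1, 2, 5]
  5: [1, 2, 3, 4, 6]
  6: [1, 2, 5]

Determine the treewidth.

A width-3 tree decomposition is:
Bags: B1 = {1, 2, 3, 5}  B2 = {1, 2, 4, 5}  B3 = {1, 2, 5, 6}
Tree: B1–B2, B2–B3
The largest bag has 4 vertices, giving width 3; this decomposition certifies tw(G) ≤ 3. Conversely, {1, 2, 3, 5} is a clique of size 4, and the vertices of any clique must share a bag in every tree decomposition; so some bag has ≥ 4 vertices and tw(G) ≥ 3. Combining the bounds, tw(G) = 3.

3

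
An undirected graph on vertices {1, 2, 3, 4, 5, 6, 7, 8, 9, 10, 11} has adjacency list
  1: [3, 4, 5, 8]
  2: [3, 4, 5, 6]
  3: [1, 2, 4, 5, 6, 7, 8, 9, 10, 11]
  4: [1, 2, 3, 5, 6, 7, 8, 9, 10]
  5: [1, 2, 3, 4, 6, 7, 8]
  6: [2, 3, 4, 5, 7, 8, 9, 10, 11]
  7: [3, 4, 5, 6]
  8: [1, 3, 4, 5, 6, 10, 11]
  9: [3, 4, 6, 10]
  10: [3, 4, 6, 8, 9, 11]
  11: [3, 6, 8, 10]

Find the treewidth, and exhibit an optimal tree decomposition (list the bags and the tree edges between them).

Treewidth 4.
One such decomposition:
Bags: B1 = {3, 4, 6, 8, 10}  B2 = {3, 4, 5, 6, 8}  B3 = {3, 4, 6, 9, 10}  B4 = {1, 3, 4, 5, 8}  B5 = {3, 4, 5, 6, 7}  B6 = {2, 3, 4, 5, 6}  B7 = {3, 6, 8, 10, 11}
Tree: B1–B2, B1–B3, B2–B4, B2–B5, B2–B6, B1–B7

Every bag has size at most 5, so the width is 5 − 1 = 4 and tw(G) ≤ 4. On the other hand G contains the 5-clique {3, 6, 8, 10, 11}. A clique must lie in a single bag of any decomposition, so no decomposition can have width below 4. The upper and lower bounds meet at 4, so that is the treewidth.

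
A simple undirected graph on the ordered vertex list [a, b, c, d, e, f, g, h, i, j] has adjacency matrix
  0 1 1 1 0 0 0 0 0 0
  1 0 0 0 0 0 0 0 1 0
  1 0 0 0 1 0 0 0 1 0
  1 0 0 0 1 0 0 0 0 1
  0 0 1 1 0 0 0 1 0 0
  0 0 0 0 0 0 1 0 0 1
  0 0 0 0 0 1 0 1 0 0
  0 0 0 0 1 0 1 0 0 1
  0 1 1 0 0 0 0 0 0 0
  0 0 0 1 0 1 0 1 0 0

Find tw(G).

A width-2 tree decomposition is:
Bags: B1 = {f, g, h}  B2 = {f, h, j}  B3 = {e, h, j}  B4 = {d, e, j}  B5 = {c, d, e}  B6 = {a, c, d}  B7 = {a, c, i}  B8 = {a, b, i}
Tree: B1–B2, B2–B3, B3–B4, B4–B5, B5–B6, B6–B7, B7–B8
Every bag has size at most 3, so the width is 3 − 1 = 2 and tw(G) ≤ 2. Since g–f–j–h–g is a cycle in G, G is not acyclic. Forests are exactly the graphs of treewidth ≤ 1, so tw(G) ≥ 2. Hence tw(G) = 2 exactly.

2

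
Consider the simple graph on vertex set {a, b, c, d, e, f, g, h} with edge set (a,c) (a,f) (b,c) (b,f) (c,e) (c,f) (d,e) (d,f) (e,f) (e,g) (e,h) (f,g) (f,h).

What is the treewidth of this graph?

2

A width-2 tree decomposition is:
Bags: B1 = {a, c, f}  B2 = {b, c, f}  B3 = {c, e, f}  B4 = {e, f, h}  B5 = {e, f, g}  B6 = {d, e, f}
Tree: B1–B2, B2–B3, B3–B4, B4–B5, B3–B6
The largest bag has 3 vertices, giving width 2; this decomposition certifies tw(G) ≤ 2. On the other hand G contains the 3-clique {d, e, f}. A clique must lie in a single bag of any decomposition, so no decomposition can have width below 2. Therefore the treewidth is 2.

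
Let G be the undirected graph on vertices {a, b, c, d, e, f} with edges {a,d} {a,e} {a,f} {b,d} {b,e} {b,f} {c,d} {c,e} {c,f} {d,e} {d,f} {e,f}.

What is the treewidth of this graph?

3

A width-3 tree decomposition is:
Bags: B1 = {b, d, e, f}  B2 = {c, d, e, f}  B3 = {a, d, e, f}
Tree: B1–B2, B2–B3
Every bag has size at most 4, so the width is 4 − 1 = 3 and tw(G) ≤ 3. On the other hand G contains the 4-clique {c, d, e, f}. A clique must lie in a single bag of any decomposition, so no decomposition can have width below 3. Combining the bounds, tw(G) = 3.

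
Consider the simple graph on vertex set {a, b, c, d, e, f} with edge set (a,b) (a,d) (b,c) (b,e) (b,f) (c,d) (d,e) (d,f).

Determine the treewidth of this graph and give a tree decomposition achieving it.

Treewidth 2.
One such decomposition:
Bags: B1 = {b, c, d}  B2 = {b, d, f}  B3 = {a, b, d}  B4 = {b, d, e}
Tree: B1–B2, B2–B3, B3–B4

The largest bag has 3 vertices, giving width 2; this decomposition certifies tw(G) ≤ 2. Since c–b–f–d–c is a cycle in G, G is not acyclic. Forests are exactly the graphs of treewidth ≤ 1, so tw(G) ≥ 2. Therefore the treewidth is 2.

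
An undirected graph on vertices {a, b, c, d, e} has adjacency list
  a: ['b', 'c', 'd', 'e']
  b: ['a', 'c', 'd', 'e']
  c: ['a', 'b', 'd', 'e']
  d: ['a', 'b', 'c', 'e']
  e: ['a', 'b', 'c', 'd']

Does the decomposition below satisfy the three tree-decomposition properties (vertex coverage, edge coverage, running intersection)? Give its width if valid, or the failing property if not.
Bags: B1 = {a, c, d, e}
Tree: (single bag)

No — vertex b appears in no bag.

A tree decomposition must satisfy three properties: every vertex lies in some bag; for every edge, both endpoints lie together in some bag; and for every vertex, the bags containing it form a connected subtree. Here vertex b appears in no bag, so the decomposition is invalid.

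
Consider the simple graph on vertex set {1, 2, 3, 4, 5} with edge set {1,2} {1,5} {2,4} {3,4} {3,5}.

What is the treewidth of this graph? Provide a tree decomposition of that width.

Treewidth 2.
One optimal decomposition is:
Bags: B1 = {3, 4, 5}  B2 = {2, 4, 5}  B3 = {1, 2, 5}
Tree: B1–B2, B2–B3

Every bag has size at most 3, so the width is 3 − 1 = 2 and tw(G) ≤ 2. For the lower bound, G contains the cycle 5–3–4–2–1–5, so G is not a forest; only forests have treewidth ≤ 1, hence tw(G) ≥ 2. Combining the bounds, tw(G) = 2.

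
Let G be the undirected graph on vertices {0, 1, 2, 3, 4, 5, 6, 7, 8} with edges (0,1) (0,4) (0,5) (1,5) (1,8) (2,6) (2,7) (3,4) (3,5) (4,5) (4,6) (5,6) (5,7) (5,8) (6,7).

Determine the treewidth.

A width-2 tree decomposition is:
Bags: B1 = {5, 6, 7}  B2 = {4, 5, 6}  B3 = {0, 4, 5}  B4 = {3, 4, 5}  B5 = {0, 1, 5}  B6 = {1, 5, 8}  B7 = {2, 6, 7}
Tree: B1–B2, B2–B3, B2–B4, B3–B5, B5–B6, B1–B7
Each bag holds 3 vertices, so the decomposition has width 2, which upper-bounds the treewidth. Conversely, {2, 6, 7} is a clique of size 3, and the vertices of any clique must share a bag in every tree decomposition; so some bag has ≥ 3 vertices and tw(G) ≥ 2. The upper and lower bounds meet at 2, so that is the treewidth.

2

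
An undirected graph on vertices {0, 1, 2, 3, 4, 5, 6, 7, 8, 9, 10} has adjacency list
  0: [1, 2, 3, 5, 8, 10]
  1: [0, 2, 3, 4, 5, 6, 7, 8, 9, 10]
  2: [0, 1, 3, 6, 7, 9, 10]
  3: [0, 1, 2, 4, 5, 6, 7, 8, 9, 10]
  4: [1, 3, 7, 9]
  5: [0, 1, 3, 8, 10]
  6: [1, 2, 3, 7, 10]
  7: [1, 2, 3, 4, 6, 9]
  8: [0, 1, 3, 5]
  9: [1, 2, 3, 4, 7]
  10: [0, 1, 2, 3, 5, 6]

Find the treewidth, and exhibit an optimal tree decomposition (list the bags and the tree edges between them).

Treewidth 4.
One such decomposition:
Bags: B1 = {1, 2, 3, 6, 10}  B2 = {1, 2, 3, 6, 7}  B3 = {0, 1, 2, 3, 10}  B4 = {0, 1, 3, 5, 10}  B5 = {1, 2, 3, 7, 9}  B6 = {1, 3, 4, 7, 9}  B7 = {0, 1, 3, 5, 8}
Tree: B1–B2, B1–B3, B3–B4, B2–B5, B5–B6, B4–B7

Every bag has size at most 5, so the width is 5 − 1 = 4 and tw(G) ≤ 4. Conversely, {0, 1, 3, 5, 8} is a clique of size 5, and the vertices of any clique must share a bag in every tree decomposition; so some bag has ≥ 5 vertices and tw(G) ≥ 4. Therefore the treewidth is 4.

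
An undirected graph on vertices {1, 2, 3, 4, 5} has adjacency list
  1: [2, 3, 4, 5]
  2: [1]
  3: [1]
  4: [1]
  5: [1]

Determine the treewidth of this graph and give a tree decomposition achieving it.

Treewidth 1.
One optimal decomposition is:
Bags: B1 = {1, 4}  B2 = {1, 2}  B3 = {1, 5}  B4 = {1, 3}
Tree: B1–B2, B2–B3, B3–B4

Each bag holds 2 vertices, so the decomposition has width 1, which upper-bounds the treewidth. Since G has at least one edge (e.g. 1–4), it is not an edgeless graph, so tw(G) ≥ 1. Hence tw(G) = 1 exactly.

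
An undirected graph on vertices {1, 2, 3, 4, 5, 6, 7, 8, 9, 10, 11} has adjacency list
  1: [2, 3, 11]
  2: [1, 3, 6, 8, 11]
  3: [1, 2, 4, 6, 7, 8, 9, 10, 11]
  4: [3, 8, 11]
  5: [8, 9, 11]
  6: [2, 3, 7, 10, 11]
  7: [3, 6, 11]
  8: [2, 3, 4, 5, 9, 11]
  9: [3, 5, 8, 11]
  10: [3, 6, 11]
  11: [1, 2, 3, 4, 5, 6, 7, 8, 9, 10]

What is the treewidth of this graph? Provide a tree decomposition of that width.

Treewidth 3.
Bags: B1 = {2, 3, 8, 11}  B2 = {2, 3, 6, 11}  B3 = {3, 8, 9, 11}  B4 = {1, 2, 3, 11}  B5 = {3, 6, 7, 11}  B6 = {3, 6, 10, 11}  B7 = {5, 8, 9, 11}  B8 = {3, 4, 8, 11}
Tree: B1–B2, B1–B3, B1–B4, B2–B5, B2–B6, B3–B7, B3–B8

Each bag holds 4 vertices, so the decomposition has width 3, which upper-bounds the treewidth. On the other hand G contains the 4-clique {2, 3, 8, 11}. A clique must lie in a single bag of any decomposition, so no decomposition can have width below 3. The upper and lower bounds meet at 3, so that is the treewidth.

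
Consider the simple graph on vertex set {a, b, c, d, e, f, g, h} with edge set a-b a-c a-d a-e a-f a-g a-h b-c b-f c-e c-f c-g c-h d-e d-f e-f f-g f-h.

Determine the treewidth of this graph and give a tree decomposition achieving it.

The largest bag has 4 vertices, giving width 3; this decomposition certifies tw(G) ≤ 3. On the other hand G contains the 4-clique {a, d, e, f}. A clique must lie in a single bag of any decomposition, so no decomposition can have width below 3. Combining the bounds, tw(G) = 3.

Treewidth 3.
One optimal decomposition is:
Bags: B1 = {a, c, f, g}  B2 = {a, b, c, f}  B3 = {a, c, f, h}  B4 = {a, c, e, f}  B5 = {a, d, e, f}
Tree: B1–B2, B1–B3, B2–B4, B4–B5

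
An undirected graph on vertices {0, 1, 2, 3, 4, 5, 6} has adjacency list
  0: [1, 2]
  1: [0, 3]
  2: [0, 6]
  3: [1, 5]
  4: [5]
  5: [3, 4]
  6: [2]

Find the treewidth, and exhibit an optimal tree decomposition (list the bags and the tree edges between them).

Treewidth 1.
One optimal decomposition is:
Bags: B1 = {2, 6}  B2 = {0, 2}  B3 = {0, 1}  B4 = {1, 3}  B5 = {3, 5}  B6 = {4, 5}
Tree: B1–B2, B2–B3, B3–B4, B4–B5, B5–B6

The largest bag has 2 vertices, giving width 1; this decomposition certifies tw(G) ≤ 1. Any graph with an edge has treewidth ≥ 1, and G has the edge 6–2. The upper and lower bounds meet at 1, so that is the treewidth.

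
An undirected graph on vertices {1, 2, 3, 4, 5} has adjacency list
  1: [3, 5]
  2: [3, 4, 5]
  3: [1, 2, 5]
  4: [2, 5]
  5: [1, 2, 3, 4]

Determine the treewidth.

2

A width-2 tree decomposition is:
Bags: B1 = {2, 4, 5}  B2 = {2, 3, 5}  B3 = {1, 3, 5}
Tree: B1–B2, B2–B3
Every bag has size at most 3, so the width is 3 − 1 = 2 and tw(G) ≤ 2. On the other hand G contains the 3-clique {1, 3, 5}. A clique must lie in a single bag of any decomposition, so no decomposition can have width below 2. The upper and lower bounds meet at 2, so that is the treewidth.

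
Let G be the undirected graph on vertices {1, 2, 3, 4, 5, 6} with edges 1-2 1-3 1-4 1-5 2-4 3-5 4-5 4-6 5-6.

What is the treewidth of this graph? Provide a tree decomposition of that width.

Every bag has size at most 3, so the width is 3 − 1 = 2 and tw(G) ≤ 2. Conversely, {1, 3, 5} is a clique of size 3, and the vertices of any clique must share a bag in every tree decomposition; so some bag has ≥ 3 vertices and tw(G) ≥ 2. Therefore the treewidth is 2.

Treewidth 2.
One such decomposition:
Bags: B1 = {1, 4, 5}  B2 = {1, 2, 4}  B3 = {4, 5, 6}  B4 = {1, 3, 5}
Tree: B1–B2, B1–B3, B1–B4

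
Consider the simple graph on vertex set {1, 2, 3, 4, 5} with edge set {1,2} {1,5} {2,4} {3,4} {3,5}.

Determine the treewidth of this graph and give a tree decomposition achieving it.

The largest bag has 3 vertices, giving width 2; this decomposition certifies tw(G) ≤ 2. For the lower bound, G contains the cycle 5–1–2–4–3–5, so G is not a forest; only forests have treewidth ≤ 1, hence tw(G) ≥ 2. Combining the bounds, tw(G) = 2.

Treewidth 2.
One such decomposition:
Bags: B1 = {1, 2, 5}  B2 = {2, 4, 5}  B3 = {3, 4, 5}
Tree: B1–B2, B2–B3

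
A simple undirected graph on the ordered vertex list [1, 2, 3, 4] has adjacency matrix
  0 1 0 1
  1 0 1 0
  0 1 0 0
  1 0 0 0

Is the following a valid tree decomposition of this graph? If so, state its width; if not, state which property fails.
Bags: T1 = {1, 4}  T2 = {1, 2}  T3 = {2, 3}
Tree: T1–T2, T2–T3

Yes; width 1.

Checking the three conditions: (i) the bags cover all of {1, 2, 3, 4}; (ii) for each edge, some bag contains both endpoints; (iii) the bags containing any fixed vertex form a subtree. All hold, so the decomposition is valid with width 2 − 1 = 1.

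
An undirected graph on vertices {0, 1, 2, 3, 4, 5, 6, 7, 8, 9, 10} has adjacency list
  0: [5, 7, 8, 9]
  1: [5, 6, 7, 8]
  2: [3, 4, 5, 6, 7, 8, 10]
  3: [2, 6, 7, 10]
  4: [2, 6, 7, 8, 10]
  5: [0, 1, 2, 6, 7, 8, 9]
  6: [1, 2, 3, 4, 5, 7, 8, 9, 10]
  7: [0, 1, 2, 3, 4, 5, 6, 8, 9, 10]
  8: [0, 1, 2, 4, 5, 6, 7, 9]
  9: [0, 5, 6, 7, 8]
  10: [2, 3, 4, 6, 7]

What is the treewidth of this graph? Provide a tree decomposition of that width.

Each bag holds 5 vertices, so the decomposition has width 4, which upper-bounds the treewidth. For the lower bound, the 5 vertices {0, 5, 7, 8, 9} are pairwise adjacent, and any tree decomposition puts a clique entirely inside one bag — forcing width ≥ 4. Therefore the treewidth is 4.

Treewidth 4.
One optimal decomposition is:
Bags: B1 = {2, 5, 6, 7, 8}  B2 = {2, 4, 6, 7, 8}  B3 = {2, 4, 6, 7, 10}  B4 = {5, 6, 7, 8, 9}  B5 = {0, 5, 7, 8, 9}  B6 = {1, 5, 6, 7, 8}  B7 = {2, 3, 6, 7, 10}
Tree: B1–B2, B2–B3, B1–B4, B4–B5, B1–B6, B3–B7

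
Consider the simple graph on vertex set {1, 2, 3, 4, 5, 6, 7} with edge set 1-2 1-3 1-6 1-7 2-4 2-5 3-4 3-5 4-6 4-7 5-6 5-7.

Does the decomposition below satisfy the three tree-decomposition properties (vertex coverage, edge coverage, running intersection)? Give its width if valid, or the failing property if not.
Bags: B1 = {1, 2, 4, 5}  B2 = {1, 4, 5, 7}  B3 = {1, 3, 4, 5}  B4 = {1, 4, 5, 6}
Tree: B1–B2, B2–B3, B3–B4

Checking the three conditions: (i) the bags cover all of {1, 2, 3, 4, 5, 6, 7}; (ii) for each edge, some bag contains both endpoints; (iii) the bags containing any fixed vertex form a subtree. All hold, so the decomposition is valid with width 4 − 1 = 3.

Yes; width 3.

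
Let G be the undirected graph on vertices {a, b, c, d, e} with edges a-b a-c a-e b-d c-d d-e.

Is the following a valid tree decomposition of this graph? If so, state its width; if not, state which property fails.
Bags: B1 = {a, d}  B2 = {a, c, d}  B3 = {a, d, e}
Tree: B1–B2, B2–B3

A tree decomposition must satisfy three properties: every vertex lies in some bag; for every edge, both endpoints lie together in some bag; and for every vertex, the bags containing it form a connected subtree. Here vertex b appears in no bag, so the decomposition is invalid.

No — vertex b appears in no bag.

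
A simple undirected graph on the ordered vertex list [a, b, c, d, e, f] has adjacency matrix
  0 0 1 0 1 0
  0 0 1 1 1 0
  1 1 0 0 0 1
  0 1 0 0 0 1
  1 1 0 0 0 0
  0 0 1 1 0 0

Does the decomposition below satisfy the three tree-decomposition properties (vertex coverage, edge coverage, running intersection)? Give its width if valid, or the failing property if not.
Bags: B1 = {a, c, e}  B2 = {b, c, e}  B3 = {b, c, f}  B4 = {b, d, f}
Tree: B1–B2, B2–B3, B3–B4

Yes; width 2.

Vertex coverage: the bags together contain {a, b, c, d, e, f}, the full vertex set. Edge coverage: each edge of G has both endpoints in at least one bag. Running intersection: for every vertex, the bags containing it form a connected subtree. All three properties hold, so this is a valid tree decomposition of width max|bag| − 1 = 2, and hence tw(G) ≤ 2.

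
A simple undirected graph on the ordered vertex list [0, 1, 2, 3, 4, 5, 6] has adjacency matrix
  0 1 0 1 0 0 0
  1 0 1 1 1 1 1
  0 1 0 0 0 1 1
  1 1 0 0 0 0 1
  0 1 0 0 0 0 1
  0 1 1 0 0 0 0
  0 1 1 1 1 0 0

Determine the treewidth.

2

A width-2 tree decomposition is:
Bags: B1 = {1, 2, 6}  B2 = {1, 4, 6}  B3 = {1, 3, 6}  B4 = {0, 1, 3}  B5 = {1, 2, 5}
Tree: B1–B2, B2–B3, B3–B4, B1–B5
Each bag holds 3 vertices, so the decomposition has width 2, which upper-bounds the treewidth. On the other hand G contains the 3-clique {0, 1, 3}. A clique must lie in a single bag of any decomposition, so no decomposition can have width below 2. Therefore the treewidth is 2.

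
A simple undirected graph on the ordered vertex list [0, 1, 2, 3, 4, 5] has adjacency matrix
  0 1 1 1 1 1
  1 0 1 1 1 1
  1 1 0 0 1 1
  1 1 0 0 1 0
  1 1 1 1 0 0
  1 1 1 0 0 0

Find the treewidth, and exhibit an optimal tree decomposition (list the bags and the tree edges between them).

Treewidth 3.
One optimal decomposition is:
Bags: B1 = {0, 1, 2, 4}  B2 = {0, 1, 3, 4}  B3 = {0, 1, 2, 5}
Tree: B1–B2, B1–B3

Each bag holds 4 vertices, so the decomposition has width 3, which upper-bounds the treewidth. For the lower bound, the 4 vertices {0, 1, 2, 4} are pairwise adjacent, and any tree decomposition puts a clique entirely inside one bag — forcing width ≥ 3. Combining the bounds, tw(G) = 3.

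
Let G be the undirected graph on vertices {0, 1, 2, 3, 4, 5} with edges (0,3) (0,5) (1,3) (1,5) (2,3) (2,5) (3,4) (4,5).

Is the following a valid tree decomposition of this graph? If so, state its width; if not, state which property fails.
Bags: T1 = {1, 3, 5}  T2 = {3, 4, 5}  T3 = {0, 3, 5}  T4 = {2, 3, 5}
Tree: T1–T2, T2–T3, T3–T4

Vertex coverage: the bags together contain {0, 1, 2, 3, 4, 5}, the full vertex set. Edge coverage: each edge of G has both endpoints in at least one bag. Running intersection: for every vertex, the bags containing it form a connected subtree. All three properties hold, so this is a valid tree decomposition of width max|bag| − 1 = 2, and hence tw(G) ≤ 2.

Yes; width 2.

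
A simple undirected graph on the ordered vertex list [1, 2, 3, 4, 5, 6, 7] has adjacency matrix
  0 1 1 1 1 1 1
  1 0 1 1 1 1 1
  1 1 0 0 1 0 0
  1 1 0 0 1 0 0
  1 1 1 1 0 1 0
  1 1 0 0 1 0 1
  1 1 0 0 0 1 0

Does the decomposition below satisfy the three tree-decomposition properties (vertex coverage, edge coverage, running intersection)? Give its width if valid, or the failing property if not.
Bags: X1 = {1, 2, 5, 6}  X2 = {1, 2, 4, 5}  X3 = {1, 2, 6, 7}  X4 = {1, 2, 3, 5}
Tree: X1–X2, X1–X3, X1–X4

Yes; width 3.

Checking the three conditions: (i) the bags cover all of {1, 2, 3, 4, 5, 6, 7}; (ii) for each edge, some bag contains both endpoints; (iii) the bags containing any fixed vertex form a subtree. All hold, so the decomposition is valid with width 4 − 1 = 3.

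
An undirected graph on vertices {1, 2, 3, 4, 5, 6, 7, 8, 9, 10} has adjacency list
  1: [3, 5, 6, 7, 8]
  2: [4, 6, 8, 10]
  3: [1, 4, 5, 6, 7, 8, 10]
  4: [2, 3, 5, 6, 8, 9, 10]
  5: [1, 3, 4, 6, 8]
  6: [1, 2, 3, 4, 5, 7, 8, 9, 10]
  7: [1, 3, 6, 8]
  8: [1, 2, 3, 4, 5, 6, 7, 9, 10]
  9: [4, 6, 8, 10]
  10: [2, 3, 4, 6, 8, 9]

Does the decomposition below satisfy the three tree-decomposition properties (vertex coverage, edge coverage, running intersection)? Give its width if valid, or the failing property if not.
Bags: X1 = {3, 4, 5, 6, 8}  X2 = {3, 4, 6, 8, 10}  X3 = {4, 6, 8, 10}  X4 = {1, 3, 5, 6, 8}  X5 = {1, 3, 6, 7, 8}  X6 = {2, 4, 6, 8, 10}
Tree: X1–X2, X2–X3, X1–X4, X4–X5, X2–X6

A tree decomposition must satisfy three properties: every vertex lies in some bag; for every edge, both endpoints lie together in some bag; and for every vertex, the bags containing it form a connected subtree. Here vertex 9 appears in no bag, so the decomposition is invalid.

No — vertex 9 appears in no bag.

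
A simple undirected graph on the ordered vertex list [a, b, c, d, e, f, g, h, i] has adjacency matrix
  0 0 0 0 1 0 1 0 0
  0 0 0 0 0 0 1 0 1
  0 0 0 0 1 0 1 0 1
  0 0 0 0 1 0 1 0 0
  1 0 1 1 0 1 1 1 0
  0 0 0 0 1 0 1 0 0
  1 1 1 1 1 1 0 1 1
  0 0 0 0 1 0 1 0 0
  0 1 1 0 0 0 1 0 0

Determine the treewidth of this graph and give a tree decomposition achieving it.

Treewidth 2.
One such decomposition:
Bags: B1 = {e, f, g}  B2 = {c, e, g}  B3 = {a, e, g}  B4 = {c, g, i}  B5 = {b, g, i}  B6 = {d, e, g}  B7 = {e, g, h}
Tree: B1–B2, B1–B3, B2–B4, B4–B5, B3–B6, B2–B7

The largest bag has 3 vertices, giving width 2; this decomposition certifies tw(G) ≤ 2. On the other hand G contains the 3-clique {d, e, g}. A clique must lie in a single bag of any decomposition, so no decomposition can have width below 2. Therefore the treewidth is 2.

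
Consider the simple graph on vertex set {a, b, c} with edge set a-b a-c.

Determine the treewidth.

A width-1 tree decomposition is:
Bags: B1 = {a, c}  B2 = {a, b}
Tree: B1–B2
Every bag has size at most 2, so the width is 2 − 1 = 1 and tw(G) ≤ 1. Any graph with an edge has treewidth ≥ 1, and G has the edge c–a. Hence tw(G) = 1 exactly.

1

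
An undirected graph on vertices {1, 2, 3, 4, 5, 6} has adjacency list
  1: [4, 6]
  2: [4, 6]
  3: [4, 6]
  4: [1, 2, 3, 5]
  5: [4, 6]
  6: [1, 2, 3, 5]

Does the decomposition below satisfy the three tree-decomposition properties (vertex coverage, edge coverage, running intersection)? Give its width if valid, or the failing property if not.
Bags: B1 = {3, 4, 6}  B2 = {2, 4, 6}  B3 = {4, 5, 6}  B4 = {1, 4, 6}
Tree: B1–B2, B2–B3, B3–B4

Yes; width 2.

Vertex coverage: the bags together contain {1, 2, 3, 4, 5, 6}, the full vertex set. Edge coverage: each edge of G has both endpoints in at least one bag. Running intersection: for every vertex, the bags containing it form a connected subtree. All three properties hold, so this is a valid tree decomposition of width max|bag| − 1 = 2, and hence tw(G) ≤ 2.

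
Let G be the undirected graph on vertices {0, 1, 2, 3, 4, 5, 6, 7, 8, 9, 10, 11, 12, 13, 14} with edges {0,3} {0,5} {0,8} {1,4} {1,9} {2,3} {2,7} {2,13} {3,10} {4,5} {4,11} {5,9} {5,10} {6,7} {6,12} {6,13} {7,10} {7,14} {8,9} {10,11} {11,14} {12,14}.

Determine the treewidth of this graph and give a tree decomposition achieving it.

The largest bag has 4 vertices, giving width 3; this decomposition certifies tw(G) ≤ 3. For the lower bound: the 4 vertex sets {6,12,13}, {2}, {7}, {3,10,11,14} are disjoint, each induces a connected subgraph, and every pair is joined by at least one edge of G. Contracting each set to a single vertex therefore yields K_{4} as a minor, and since treewidth is minor-monotone, tw(G) ≥ tw(K_{4}) = 3. Hence tw(G) = 3 exactly.

Treewidth 3.
One such decomposition:
Bags: B1 = {2, 6, 12, 13}  B2 = {2, 6, 7, 12}  B3 = {2, 7, 12, 14}  B4 = {2, 3, 7, 14}  B5 = {3, 7, 10, 14}  B6 = {3, 10, 11, 14}  B7 = {0, 3, 10, 11}  B8 = {0, 5, 10, 11}  B9 = {0, 4, 5, 11}  B10 = {0, 4, 5, 8}  B11 = {4, 5, 8, 9}  B12 = {1, 4, 8, 9}
Tree: B1–B2, B2–B3, B3–B4, B4–B5, B5–B6, B6–B7, B7–B8, B8–B9, B9–B10, B10–B11, B11–B12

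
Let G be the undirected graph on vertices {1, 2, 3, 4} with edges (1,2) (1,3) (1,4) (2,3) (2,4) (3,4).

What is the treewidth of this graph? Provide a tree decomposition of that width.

Treewidth 3.
One such decomposition:
Bags: B1 = {1, 2, 3, 4}
Tree: (single bag)

With just one bag of size 4, the width is 4 − 1 = 3, so tw(G) ≤ 3. For the lower bound, the 4 vertices {1, 2, 3, 4} are pairwise adjacent, and any tree decomposition puts a clique entirely inside one bag — forcing width ≥ 3. The upper and lower bounds meet at 3, so that is the treewidth.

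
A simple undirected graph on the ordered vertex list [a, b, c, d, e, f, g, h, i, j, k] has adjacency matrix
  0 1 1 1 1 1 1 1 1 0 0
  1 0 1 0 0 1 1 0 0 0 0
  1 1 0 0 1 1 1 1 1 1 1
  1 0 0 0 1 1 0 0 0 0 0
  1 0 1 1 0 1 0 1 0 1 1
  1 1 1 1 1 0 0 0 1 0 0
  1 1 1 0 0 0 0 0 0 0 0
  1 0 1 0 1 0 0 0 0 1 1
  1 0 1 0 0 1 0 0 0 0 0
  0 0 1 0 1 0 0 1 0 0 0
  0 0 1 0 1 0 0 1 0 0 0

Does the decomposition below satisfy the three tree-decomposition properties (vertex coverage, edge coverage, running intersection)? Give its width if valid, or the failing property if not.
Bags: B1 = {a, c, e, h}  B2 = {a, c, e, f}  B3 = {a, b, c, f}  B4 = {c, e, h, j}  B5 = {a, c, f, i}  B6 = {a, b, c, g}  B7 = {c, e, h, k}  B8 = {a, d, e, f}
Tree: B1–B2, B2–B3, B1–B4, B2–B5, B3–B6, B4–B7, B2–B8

Vertex coverage: the bags together contain {a, b, c, d, e, f, g, h, i, j, k}, the full vertex set. Edge coverage: each edge of G has both endpoints in at least one bag. Running intersection: for every vertex, the bags containing it form a connected subtree. All three properties hold, so this is a valid tree decomposition of width max|bag| − 1 = 3, and hence tw(G) ≤ 3.

Yes; width 3.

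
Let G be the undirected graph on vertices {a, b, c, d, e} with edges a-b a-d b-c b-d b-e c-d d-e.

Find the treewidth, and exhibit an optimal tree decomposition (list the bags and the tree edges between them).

Every bag has size at most 3, so the width is 3 − 1 = 2 and tw(G) ≤ 2. For the lower bound, the 3 vertices {b, d, e} are pairwise adjacent, and any tree decomposition puts a clique entirely inside one bag — forcing width ≥ 2. Hence tw(G) = 2 exactly.

Treewidth 2.
Bags: B1 = {b, c, d}  B2 = {b, d, e}  B3 = {a, b, d}
Tree: B1–B2, B2–B3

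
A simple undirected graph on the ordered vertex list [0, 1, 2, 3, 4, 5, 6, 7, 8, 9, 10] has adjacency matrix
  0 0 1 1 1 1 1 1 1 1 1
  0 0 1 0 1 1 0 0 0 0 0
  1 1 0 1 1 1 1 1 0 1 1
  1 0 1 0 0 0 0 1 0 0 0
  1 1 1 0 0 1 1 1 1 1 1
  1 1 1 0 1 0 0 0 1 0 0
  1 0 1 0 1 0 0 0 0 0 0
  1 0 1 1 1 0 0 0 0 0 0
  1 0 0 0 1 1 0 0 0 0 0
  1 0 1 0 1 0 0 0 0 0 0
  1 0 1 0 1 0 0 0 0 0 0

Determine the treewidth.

3

A width-3 tree decomposition is:
Bags: B1 = {0, 2, 4, 7}  B2 = {0, 2, 4, 6}  B3 = {0, 2, 4, 5}  B4 = {0, 2, 4, 9}  B5 = {0, 2, 3, 7}  B6 = {0, 4, 5, 8}  B7 = {1, 2, 4, 5}  B8 = {0, 2, 4, 10}
Tree: B1–B2, B2–B3, B3–B4, B1–B5, B3–B6, B3–B7, B4–B8
Each bag holds 4 vertices, so the decomposition has width 3, which upper-bounds the treewidth. Conversely, {0, 4, 5, 8} is a clique of size 4, and the vertices of any clique must share a bag in every tree decomposition; so some bag has ≥ 4 vertices and tw(G) ≥ 3. Therefore the treewidth is 3.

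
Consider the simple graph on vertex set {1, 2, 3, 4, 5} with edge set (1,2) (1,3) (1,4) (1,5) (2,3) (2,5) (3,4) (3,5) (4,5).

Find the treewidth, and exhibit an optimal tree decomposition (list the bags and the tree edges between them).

Treewidth 3.
Bags: B1 = {1, 3, 4, 5}  B2 = {1, 2, 3, 5}
Tree: B1–B2

Every bag has size at most 4, so the width is 4 − 1 = 3 and tw(G) ≤ 3. On the other hand G contains the 4-clique {1, 2, 3, 5}. A clique must lie in a single bag of any decomposition, so no decomposition can have width below 3. The upper and lower bounds meet at 3, so that is the treewidth.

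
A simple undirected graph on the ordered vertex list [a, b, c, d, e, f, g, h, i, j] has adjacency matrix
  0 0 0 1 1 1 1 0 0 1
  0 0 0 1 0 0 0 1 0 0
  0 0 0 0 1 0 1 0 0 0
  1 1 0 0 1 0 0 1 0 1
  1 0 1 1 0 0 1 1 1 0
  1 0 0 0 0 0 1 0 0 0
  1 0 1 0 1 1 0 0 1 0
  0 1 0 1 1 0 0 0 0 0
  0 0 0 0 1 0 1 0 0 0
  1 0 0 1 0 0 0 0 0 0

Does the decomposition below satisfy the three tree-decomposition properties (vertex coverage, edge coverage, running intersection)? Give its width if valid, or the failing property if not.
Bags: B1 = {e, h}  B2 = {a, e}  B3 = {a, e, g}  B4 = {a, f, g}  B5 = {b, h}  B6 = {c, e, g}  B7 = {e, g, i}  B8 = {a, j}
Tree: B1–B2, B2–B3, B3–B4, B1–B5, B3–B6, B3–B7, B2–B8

A tree decomposition must satisfy three properties: every vertex lies in some bag; for every edge, both endpoints lie together in some bag; and for every vertex, the bags containing it form a connected subtree. Here vertex d appears in no bag, so the decomposition is invalid.

No — vertex d appears in no bag.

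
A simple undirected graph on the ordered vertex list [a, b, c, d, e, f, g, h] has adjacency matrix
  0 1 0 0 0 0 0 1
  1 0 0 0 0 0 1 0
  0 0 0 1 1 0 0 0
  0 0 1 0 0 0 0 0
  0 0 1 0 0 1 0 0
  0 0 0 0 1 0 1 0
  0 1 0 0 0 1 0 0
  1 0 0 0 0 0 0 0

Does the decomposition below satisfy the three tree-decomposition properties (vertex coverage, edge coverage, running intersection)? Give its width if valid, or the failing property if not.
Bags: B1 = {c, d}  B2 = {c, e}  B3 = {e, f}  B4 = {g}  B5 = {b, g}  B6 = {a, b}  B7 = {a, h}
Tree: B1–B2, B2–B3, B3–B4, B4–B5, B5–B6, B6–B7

A tree decomposition must satisfy three properties: every vertex lies in some bag; for every edge, both endpoints lie together in some bag; and for every vertex, the bags containing it form a connected subtree. Here edge (f,g) lies in no bag, so the decomposition is invalid.

No — edge (f,g) lies in no bag.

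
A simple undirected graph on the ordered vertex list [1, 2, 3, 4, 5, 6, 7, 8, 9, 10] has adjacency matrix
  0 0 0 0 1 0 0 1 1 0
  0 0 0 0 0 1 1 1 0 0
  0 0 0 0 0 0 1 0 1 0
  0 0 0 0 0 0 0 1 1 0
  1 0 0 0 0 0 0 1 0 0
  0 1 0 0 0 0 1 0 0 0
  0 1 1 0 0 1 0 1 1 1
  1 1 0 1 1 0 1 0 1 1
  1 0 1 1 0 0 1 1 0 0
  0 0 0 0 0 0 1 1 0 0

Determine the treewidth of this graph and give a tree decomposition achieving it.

The largest bag has 3 vertices, giving width 2; this decomposition certifies tw(G) ≤ 2. Conversely, {1, 8, 9} is a clique of size 3, and the vertices of any clique must share a bag in every tree decomposition; so some bag has ≥ 3 vertices and tw(G) ≥ 2. Therefore the treewidth is 2.

Treewidth 2.
One optimal decomposition is:
Bags: B1 = {7, 8, 9}  B2 = {1, 8, 9}  B3 = {2, 7, 8}  B4 = {1, 5, 8}  B5 = {7, 8, 10}  B6 = {4, 8, 9}  B7 = {2, 6, 7}  B8 = {3, 7, 9}
Tree: B1–B2, B1–B3, B2–B4, B3–B5, B1–B6, B3–B7, B1–B8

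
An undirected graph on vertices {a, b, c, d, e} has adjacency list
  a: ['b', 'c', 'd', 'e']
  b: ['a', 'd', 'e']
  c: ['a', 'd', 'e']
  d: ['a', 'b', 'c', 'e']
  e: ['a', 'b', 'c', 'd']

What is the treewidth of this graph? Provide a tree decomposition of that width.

Each bag holds 4 vertices, so the decomposition has width 3, which upper-bounds the treewidth. Conversely, {a, c, d, e} is a clique of size 4, and the vertices of any clique must share a bag in every tree decomposition; so some bag has ≥ 4 vertices and tw(G) ≥ 3. Combining the bounds, tw(G) = 3.

Treewidth 3.
Bags: B1 = {a, c, d, e}  B2 = {a, b, d, e}
Tree: B1–B2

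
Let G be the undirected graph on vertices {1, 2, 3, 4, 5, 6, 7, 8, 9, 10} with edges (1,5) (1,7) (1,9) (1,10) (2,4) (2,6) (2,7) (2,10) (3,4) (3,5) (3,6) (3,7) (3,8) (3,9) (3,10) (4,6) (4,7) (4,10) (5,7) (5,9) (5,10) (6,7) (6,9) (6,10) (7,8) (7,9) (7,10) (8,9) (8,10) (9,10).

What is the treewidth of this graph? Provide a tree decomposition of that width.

Each bag holds 5 vertices, so the decomposition has width 4, which upper-bounds the treewidth. On the other hand G contains the 5-clique {1, 5, 7, 9, 10}. A clique must lie in a single bag of any decomposition, so no decomposition can have width below 4. Hence tw(G) = 4 exactly.

Treewidth 4.
Bags: B1 = {3, 4, 6, 7, 10}  B2 = {3, 6, 7, 9, 10}  B3 = {2, 4, 6, 7, 10}  B4 = {3, 7, 8, 9, 10}  B5 = {3, 5, 7, 9, 10}  B6 = {1, 5, 7, 9, 10}
Tree: B1–B2, B1–B3, B2–B4, B2–B5, B5–B6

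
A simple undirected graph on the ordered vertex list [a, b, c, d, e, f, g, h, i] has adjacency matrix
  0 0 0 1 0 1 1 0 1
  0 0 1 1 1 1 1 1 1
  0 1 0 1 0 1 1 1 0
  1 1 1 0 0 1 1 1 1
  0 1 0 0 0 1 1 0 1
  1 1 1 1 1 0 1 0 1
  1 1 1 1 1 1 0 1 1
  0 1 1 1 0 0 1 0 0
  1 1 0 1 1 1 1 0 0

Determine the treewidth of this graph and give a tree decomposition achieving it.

The largest bag has 5 vertices, giving width 4; this decomposition certifies tw(G) ≤ 4. On the other hand G contains the 5-clique {b, c, d, g, h}. A clique must lie in a single bag of any decomposition, so no decomposition can have width below 4. Hence tw(G) = 4 exactly.

Treewidth 4.
One optimal decomposition is:
Bags: B1 = {b, e, f, g, i}  B2 = {b, d, f, g, i}  B3 = {b, c, d, f, g}  B4 = {b, c, d, g, h}  B5 = {a, d, f, g, i}
Tree: B1–B2, B2–B3, B3–B4, B2–B5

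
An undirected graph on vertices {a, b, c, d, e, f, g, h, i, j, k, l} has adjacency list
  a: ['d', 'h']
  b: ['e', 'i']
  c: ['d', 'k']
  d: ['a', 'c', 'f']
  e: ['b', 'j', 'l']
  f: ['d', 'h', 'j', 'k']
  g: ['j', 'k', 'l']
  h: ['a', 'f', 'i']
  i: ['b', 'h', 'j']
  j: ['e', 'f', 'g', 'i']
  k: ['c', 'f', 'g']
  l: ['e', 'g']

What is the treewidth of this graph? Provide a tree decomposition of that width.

Each bag holds 4 vertices, so the decomposition has width 3, which upper-bounds the treewidth. For the lower bound: the 4 vertex sets {b,e,l}, {g}, {j}, {f,h,i,k} are disjoint, each induces a connected subgraph, and every pair is joined by at least one edge of G. Contracting each set to a single vertex therefore yields K_{4} as a minor, and since treewidth is minor-monotone, tw(G) ≥ tw(K_{4}) = 3. The upper and lower bounds meet at 3, so that is the treewidth.

Treewidth 3.
One optimal decomposition is:
Bags: B1 = {b, e, g, l}  B2 = {b, e, g, j}  B3 = {b, g, i, j}  B4 = {g, i, j, k}  B5 = {f, i, j, k}  B6 = {f, h, i, k}  B7 = {c, f, h, k}  B8 = {c, d, f, h}  B9 = {a, c, d, h}
Tree: B1–B2, B2–B3, B3–B4, B4–B5, B5–B6, B6–B7, B7–B8, B8–B9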